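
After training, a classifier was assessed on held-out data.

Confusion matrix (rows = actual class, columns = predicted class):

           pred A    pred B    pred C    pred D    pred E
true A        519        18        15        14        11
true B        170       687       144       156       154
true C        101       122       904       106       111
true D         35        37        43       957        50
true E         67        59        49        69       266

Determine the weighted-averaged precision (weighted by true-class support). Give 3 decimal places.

Per-class precision (TP/(TP+FP)):
  A: TP=519, FP=170+101+35+67=373 → 519/892 = 0.5818
  B: TP=687, FP=18+122+37+59=236 → 687/923 = 0.7443
  C: TP=904, FP=15+144+43+49=251 → 904/1155 = 0.7827
  D: TP=957, FP=14+156+106+69=345 → 957/1302 = 0.7350
  E: TP=266, FP=11+154+111+50=326 → 266/592 = 0.4493
Weighted-precision = Σ (supportᵢ/N)·precisionᵢ with N=4864: (577/4864)·0.5818 + (1311/4864)·0.7443 + (1344/4864)·0.7827 + (1122/4864)·0.7350 + (510/4864)·0.4493 = 0.703

0.703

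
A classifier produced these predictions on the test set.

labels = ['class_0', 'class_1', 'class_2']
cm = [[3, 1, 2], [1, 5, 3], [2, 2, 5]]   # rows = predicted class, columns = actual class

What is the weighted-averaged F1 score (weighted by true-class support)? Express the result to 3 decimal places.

0.540

Per-class F1 score (2·TP/(2·TP+FP+FN)):
  class_0: TP=3, FP=1+2=3, FN=1+2=3 → 6/12 = 0.5000
  class_1: TP=5, FP=1+3=4, FN=1+2=3 → 10/17 = 0.5882
  class_2: TP=5, FP=2+2=4, FN=2+3=5 → 10/19 = 0.5263
Weighted-F1 score = Σ (supportᵢ/N)·F1 scoreᵢ with N=24: (6/24)·0.5000 + (8/24)·0.5882 + (10/24)·0.5263 = 0.540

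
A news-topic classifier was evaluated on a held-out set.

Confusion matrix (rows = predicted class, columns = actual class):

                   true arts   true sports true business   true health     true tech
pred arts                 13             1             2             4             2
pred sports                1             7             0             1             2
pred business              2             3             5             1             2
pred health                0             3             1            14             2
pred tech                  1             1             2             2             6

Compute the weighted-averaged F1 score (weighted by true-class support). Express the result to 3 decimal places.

Per-class F1 score (2·TP/(2·TP+FP+FN)):
  arts: TP=13, FP=1+2+4+2=9, FN=1+2+0+1=4 → 26/39 = 0.6667
  sports: TP=7, FP=1+0+1+2=4, FN=1+3+3+1=8 → 14/26 = 0.5385
  business: TP=5, FP=2+3+1+2=8, FN=2+0+1+2=5 → 10/23 = 0.4348
  health: TP=14, FP=0+3+1+2=6, FN=4+1+1+2=8 → 28/42 = 0.6667
  tech: TP=6, FP=1+1+2+2=6, FN=2+2+2+2=8 → 12/26 = 0.4615
Weighted-F1 score = Σ (supportᵢ/N)·F1 scoreᵢ with N=78: (17/78)·0.6667 + (15/78)·0.5385 + (10/78)·0.4348 + (22/78)·0.6667 + (14/78)·0.4615 = 0.575

0.575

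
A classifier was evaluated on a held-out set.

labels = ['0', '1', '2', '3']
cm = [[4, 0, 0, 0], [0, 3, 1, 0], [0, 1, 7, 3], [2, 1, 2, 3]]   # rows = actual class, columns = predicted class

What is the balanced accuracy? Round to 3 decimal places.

0.690

Balanced accuracy = mean of per-class recall.
  0: recall = 4/4 = 1.0000
  1: recall = 3/4 = 0.7500
  2: recall = 7/11 = 0.6364
  3: recall = 3/8 = 0.3750
Mean = (1.0000 + 0.7500 + 0.6364 + 0.3750) / 4 = 0.690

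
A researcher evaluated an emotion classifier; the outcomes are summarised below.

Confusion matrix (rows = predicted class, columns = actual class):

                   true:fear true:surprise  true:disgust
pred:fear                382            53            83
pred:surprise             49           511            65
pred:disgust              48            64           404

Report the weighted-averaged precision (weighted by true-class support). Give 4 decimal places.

0.7829

Per-class precision (TP/(TP+FP)):
  fear: TP=382, FP=53+83=136 → 382/518 = 0.73745
  surprise: TP=511, FP=49+65=114 → 511/625 = 0.81760
  disgust: TP=404, FP=48+64=112 → 404/516 = 0.78295
Weighted-precision = Σ (supportᵢ/N)·precisionᵢ with N=1659: (479/1659)·0.73745 + (628/1659)·0.81760 + (552/1659)·0.78295 = 0.7829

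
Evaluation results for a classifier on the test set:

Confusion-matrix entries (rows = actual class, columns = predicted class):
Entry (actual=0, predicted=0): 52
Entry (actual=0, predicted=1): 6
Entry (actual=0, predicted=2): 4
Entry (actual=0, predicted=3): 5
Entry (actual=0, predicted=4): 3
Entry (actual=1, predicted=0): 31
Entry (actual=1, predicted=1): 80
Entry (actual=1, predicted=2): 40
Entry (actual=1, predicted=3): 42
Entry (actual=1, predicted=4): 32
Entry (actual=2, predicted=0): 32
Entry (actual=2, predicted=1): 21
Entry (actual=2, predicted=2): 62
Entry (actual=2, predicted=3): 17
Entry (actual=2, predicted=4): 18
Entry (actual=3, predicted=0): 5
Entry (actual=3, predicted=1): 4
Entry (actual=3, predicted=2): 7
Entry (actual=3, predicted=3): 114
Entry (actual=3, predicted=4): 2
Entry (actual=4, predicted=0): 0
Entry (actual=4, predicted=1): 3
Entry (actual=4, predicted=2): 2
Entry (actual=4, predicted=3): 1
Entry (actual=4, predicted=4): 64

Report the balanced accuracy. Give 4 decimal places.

0.6579

Balanced accuracy = mean of per-class recall.
  0: recall = 52/70 = 0.74286
  1: recall = 80/225 = 0.35556
  2: recall = 62/150 = 0.41333
  3: recall = 114/132 = 0.86364
  4: recall = 64/70 = 0.91429
Mean = (0.74286 + 0.35556 + 0.41333 + 0.86364 + 0.91429) / 5 = 0.6579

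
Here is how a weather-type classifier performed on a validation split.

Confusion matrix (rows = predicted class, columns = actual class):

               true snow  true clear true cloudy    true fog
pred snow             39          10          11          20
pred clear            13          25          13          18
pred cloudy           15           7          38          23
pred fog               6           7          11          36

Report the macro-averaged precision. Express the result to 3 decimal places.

Per-class precision (TP/(TP+FP)):
  snow: TP=39, FP=10+11+20=41 → 39/80 = 0.4875
  clear: TP=25, FP=13+13+18=44 → 25/69 = 0.3623
  cloudy: TP=38, FP=15+7+23=45 → 38/83 = 0.4578
  fog: TP=36, FP=6+7+11=24 → 36/60 = 0.6000
Macro-precision = mean = (0.4875 + 0.3623 + 0.4578 + 0.6000) / 4 = 0.477

0.477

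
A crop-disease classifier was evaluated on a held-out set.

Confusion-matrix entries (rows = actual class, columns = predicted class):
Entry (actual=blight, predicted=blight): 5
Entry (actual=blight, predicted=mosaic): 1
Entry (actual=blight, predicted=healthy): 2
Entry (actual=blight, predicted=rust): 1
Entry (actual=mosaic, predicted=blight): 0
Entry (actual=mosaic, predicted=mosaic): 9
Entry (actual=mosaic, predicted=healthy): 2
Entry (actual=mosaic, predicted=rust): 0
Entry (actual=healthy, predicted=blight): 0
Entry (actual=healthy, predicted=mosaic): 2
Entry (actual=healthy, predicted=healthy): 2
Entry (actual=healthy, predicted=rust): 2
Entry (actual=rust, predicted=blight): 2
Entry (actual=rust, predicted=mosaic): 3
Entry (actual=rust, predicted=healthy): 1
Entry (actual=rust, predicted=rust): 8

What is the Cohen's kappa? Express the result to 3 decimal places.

Observed agreement pₒ = trace/N = 24/40 = 0.6000
Expected agreement pₑ = Σ (rowᵢ·colᵢ)/N² = (9·7 + 11·15 + 6·7 + 14·11)/40² = 0.2650
κ = (pₒ − pₑ)/(1 − pₑ) = (0.6000 − 0.2650)/(1 − 0.2650) = 0.456

0.456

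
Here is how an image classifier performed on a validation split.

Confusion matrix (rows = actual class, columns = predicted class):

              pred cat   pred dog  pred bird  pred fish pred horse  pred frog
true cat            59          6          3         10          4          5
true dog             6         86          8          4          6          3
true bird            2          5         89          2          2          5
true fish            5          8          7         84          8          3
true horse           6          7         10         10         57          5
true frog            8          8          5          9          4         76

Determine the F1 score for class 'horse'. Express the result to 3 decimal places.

0.648

F1 score = 2·TP/(2·TP+FP+FN).
horse: TP=57, FP=4+6+2+8+4=24, FN=6+7+10+10+5=38 → 114/176 = 0.6477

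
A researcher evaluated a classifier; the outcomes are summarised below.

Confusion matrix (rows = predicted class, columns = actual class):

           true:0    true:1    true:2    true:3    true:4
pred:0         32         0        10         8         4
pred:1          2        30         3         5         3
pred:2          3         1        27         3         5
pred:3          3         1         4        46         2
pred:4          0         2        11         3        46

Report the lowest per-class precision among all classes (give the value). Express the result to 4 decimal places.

Per-class precision (TP/(TP+FP)):
  0: TP=32, FP=0+10+8+4=22 → 32/54 = 0.59259
  1: TP=30, FP=2+3+5+3=13 → 30/43 = 0.69767
  2: TP=27, FP=3+1+3+5=12 → 27/39 = 0.69231
  3: TP=46, FP=3+1+4+2=10 → 46/56 = 0.82143
  4: TP=46, FP=0+2+11+3=16 → 46/62 = 0.74194
Lowest is class '0' with precision = 0.5926.

0.5926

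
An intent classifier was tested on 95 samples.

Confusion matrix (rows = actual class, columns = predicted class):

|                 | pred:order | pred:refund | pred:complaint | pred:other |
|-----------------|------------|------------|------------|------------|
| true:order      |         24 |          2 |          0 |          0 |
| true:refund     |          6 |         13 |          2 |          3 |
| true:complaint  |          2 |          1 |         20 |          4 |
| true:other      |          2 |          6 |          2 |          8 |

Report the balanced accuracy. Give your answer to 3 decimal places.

0.662

Balanced accuracy = mean of per-class recall.
  order: recall = 24/26 = 0.9231
  refund: recall = 13/24 = 0.5417
  complaint: recall = 20/27 = 0.7407
  other: recall = 8/18 = 0.4444
Mean = (0.9231 + 0.5417 + 0.7407 + 0.4444) / 4 = 0.662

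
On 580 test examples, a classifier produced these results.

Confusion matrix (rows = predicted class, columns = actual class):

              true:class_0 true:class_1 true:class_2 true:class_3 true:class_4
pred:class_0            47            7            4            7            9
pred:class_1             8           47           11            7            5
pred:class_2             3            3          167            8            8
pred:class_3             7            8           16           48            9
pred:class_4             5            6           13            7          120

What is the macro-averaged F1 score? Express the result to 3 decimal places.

Per-class F1 score (2·TP/(2·TP+FP+FN)):
  class_0: TP=47, FP=7+4+7+9=27, FN=8+3+7+5=23 → 94/144 = 0.6528
  class_1: TP=47, FP=8+11+7+5=31, FN=7+3+8+6=24 → 94/149 = 0.6309
  class_2: TP=167, FP=3+3+8+8=22, FN=4+11+16+13=44 → 334/400 = 0.8350
  class_3: TP=48, FP=7+8+16+9=40, FN=7+7+8+7=29 → 96/165 = 0.5818
  class_4: TP=120, FP=5+6+13+7=31, FN=9+5+8+9=31 → 240/302 = 0.7947
Macro-F1 score = mean = (0.6528 + 0.6309 + 0.8350 + 0.5818 + 0.7947) / 5 = 0.699

0.699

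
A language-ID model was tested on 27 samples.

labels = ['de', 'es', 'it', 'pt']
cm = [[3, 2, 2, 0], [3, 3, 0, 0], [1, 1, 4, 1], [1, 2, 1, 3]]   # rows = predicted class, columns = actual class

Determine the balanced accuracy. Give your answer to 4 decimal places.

0.5179

Balanced accuracy = mean of per-class recall.
  de: recall = 3/8 = 0.37500
  es: recall = 3/8 = 0.37500
  it: recall = 4/7 = 0.57143
  pt: recall = 3/4 = 0.75000
Mean = (0.37500 + 0.37500 + 0.57143 + 0.75000) / 4 = 0.5179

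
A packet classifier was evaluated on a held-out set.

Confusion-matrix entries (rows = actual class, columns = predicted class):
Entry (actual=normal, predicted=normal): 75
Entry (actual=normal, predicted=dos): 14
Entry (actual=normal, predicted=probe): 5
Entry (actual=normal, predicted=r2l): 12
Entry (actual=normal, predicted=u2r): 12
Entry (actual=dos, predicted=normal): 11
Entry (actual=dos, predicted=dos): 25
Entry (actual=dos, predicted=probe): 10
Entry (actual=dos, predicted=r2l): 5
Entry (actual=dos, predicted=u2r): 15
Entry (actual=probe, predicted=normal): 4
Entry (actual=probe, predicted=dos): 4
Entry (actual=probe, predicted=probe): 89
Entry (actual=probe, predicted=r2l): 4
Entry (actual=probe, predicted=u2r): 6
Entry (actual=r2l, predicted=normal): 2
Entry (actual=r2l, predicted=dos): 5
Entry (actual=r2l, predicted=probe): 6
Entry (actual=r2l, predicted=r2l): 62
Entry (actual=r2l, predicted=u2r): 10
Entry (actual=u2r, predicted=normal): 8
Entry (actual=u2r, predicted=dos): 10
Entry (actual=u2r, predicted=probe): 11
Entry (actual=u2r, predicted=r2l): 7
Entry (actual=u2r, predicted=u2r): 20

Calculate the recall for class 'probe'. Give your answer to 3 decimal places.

Take TP from the diagonal, FP from the rest of the 'probe' prediction marginal, FN from the rest of the 'probe' actual marginal.
recall = TP/(TP+FN).
probe: TP=89, FN=4+4+4+6=18 → 89/107 = 0.8318

0.832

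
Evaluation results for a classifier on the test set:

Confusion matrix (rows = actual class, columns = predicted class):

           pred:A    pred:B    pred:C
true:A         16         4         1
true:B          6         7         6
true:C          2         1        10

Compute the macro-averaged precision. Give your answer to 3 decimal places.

Per-class precision (TP/(TP+FP)):
  A: TP=16, FP=6+2=8 → 16/24 = 0.6667
  B: TP=7, FP=4+1=5 → 7/12 = 0.5833
  C: TP=10, FP=1+6=7 → 10/17 = 0.5882
Macro-precision = mean = (0.6667 + 0.5833 + 0.5882) / 3 = 0.613

0.613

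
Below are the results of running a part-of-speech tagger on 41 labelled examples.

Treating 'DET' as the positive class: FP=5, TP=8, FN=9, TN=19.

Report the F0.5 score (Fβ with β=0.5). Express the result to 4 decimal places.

0.5797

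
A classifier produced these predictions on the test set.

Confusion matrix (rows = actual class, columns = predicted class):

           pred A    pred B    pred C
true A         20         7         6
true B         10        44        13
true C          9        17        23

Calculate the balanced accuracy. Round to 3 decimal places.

Balanced accuracy = mean of per-class recall.
  A: recall = 20/33 = 0.6061
  B: recall = 44/67 = 0.6567
  C: recall = 23/49 = 0.4694
Mean = (0.6061 + 0.6567 + 0.4694) / 3 = 0.577

0.577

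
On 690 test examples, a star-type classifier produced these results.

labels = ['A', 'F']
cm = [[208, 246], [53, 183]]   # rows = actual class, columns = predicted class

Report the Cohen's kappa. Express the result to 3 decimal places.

0.195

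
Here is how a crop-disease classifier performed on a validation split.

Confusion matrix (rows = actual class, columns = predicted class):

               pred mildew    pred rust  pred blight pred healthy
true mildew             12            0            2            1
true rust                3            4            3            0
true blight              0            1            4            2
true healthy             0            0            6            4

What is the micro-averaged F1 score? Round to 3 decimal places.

Micro-averaging pools counts across classes: ΣTP=24, ΣFP=18, ΣFN=18.
Micro-F1 score = 2·TP/(2·TP+FP+FN) on pooled counts = 0.571 (equals overall accuracy in single-label multiclass).

0.571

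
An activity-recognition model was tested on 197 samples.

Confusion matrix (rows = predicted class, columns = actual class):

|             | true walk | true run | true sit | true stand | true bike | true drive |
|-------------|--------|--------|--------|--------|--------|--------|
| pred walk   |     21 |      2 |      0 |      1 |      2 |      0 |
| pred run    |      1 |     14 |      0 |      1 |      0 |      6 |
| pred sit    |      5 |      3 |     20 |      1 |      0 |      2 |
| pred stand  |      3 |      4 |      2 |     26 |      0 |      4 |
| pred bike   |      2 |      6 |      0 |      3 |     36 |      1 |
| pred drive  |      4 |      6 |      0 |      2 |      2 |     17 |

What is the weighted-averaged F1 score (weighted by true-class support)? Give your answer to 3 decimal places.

0.669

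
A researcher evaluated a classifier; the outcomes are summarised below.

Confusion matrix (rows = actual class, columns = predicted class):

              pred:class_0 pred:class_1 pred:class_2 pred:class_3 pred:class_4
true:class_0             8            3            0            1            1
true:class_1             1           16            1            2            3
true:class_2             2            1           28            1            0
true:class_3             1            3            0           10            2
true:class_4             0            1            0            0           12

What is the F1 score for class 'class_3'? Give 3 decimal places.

Treat 'class_3' as positive and all other classes as negative.
F1 score = 2·TP/(2·TP+FP+FN).
class_3: TP=10, FP=1+2+1+0=4, FN=1+3+0+2=6 → 20/30 = 0.6667

0.667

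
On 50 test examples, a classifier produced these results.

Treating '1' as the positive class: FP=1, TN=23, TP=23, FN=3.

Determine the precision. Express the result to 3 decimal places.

Precision = TP/(TP+FP) = 23/(23+1) = 23/24 = 0.958

0.958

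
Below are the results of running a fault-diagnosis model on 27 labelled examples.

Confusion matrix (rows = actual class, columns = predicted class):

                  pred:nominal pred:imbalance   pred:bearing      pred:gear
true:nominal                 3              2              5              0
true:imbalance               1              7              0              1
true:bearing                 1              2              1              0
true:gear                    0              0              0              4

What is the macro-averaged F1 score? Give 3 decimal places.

Per-class F1 score (2·TP/(2·TP+FP+FN)):
  nominal: TP=3, FP=1+1+0=2, FN=2+5+0=7 → 6/15 = 0.4000
  imbalance: TP=7, FP=2+2+0=4, FN=1+0+1=2 → 14/20 = 0.7000
  bearing: TP=1, FP=5+0+0=5, FN=1+2+0=3 → 2/10 = 0.2000
  gear: TP=4, FP=0+1+0=1, FN=0+0+0=0 → 8/9 = 0.8889
Macro-F1 score = mean = (0.4000 + 0.7000 + 0.2000 + 0.8889) / 4 = 0.547

0.547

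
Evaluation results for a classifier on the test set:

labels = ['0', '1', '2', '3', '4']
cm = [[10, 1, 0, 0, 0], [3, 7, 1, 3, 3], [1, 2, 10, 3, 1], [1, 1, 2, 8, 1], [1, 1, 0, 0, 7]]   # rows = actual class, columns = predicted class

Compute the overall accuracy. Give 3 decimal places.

Accuracy = trace / total = (10+7+10+8+7=42) / 67 = 42/67 = 0.627

0.627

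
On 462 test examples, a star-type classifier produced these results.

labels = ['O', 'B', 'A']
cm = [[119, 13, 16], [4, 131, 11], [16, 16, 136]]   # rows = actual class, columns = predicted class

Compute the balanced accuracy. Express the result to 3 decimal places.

Balanced accuracy = mean of per-class recall.
  O: recall = 119/148 = 0.8041
  B: recall = 131/146 = 0.8973
  A: recall = 136/168 = 0.8095
Mean = (0.8041 + 0.8973 + 0.8095) / 3 = 0.837

0.837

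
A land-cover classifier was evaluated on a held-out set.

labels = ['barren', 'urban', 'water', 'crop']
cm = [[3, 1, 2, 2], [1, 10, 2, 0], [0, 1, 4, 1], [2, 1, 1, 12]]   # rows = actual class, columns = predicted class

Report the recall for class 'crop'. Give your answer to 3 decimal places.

0.750

recall = TP/(TP+FN).
crop: TP=12, FN=2+1+1=4 → 12/16 = 0.7500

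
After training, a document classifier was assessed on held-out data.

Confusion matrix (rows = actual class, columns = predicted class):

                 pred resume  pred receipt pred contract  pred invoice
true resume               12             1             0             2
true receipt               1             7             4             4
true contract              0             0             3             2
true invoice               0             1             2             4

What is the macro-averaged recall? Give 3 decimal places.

0.602

Per-class recall (TP/(TP+FN)):
  resume: TP=12, FN=1+0+2=3 → 12/15 = 0.8000
  receipt: TP=7, FN=1+4+4=9 → 7/16 = 0.4375
  contract: TP=3, FN=0+0+2=2 → 3/5 = 0.6000
  invoice: TP=4, FN=0+1+2=3 → 4/7 = 0.5714
Macro-recall = mean = (0.8000 + 0.4375 + 0.6000 + 0.5714) / 4 = 0.602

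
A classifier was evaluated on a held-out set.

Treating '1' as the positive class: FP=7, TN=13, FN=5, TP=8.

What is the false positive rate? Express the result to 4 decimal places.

0.3500

FPR = FP/(FP+TN) = 7/(7+13) = 0.3500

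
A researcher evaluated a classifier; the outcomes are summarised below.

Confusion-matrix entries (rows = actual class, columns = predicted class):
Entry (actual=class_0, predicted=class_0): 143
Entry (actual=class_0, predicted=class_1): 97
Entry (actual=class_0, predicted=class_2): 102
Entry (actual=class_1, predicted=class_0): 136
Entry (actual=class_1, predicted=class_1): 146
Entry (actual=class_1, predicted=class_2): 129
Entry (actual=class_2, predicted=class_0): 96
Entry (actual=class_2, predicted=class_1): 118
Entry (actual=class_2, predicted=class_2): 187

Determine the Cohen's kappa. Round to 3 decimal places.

Observed agreement pₒ = trace/N = 476/1154 = 0.4125
Expected agreement pₑ = Σ (rowᵢ·colᵢ)/N² = (342·375 + 411·361 + 401·418)/1154² = 0.3336
κ = (pₒ − pₑ)/(1 − pₑ) = (0.4125 − 0.3336)/(1 − 0.3336) = 0.118

0.118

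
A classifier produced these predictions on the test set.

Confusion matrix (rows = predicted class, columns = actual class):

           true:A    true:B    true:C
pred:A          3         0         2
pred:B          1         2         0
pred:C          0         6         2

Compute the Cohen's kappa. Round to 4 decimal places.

0.2000

Observed agreement pₒ = trace/N = 7/16 = 0.43750
Expected agreement pₑ = Σ (rowᵢ·colᵢ)/N² = (4·5 + 8·3 + 4·8)/16² = 0.29688
κ = (pₒ − pₑ)/(1 − pₑ) = (0.43750 − 0.29688)/(1 − 0.29688) = 0.2000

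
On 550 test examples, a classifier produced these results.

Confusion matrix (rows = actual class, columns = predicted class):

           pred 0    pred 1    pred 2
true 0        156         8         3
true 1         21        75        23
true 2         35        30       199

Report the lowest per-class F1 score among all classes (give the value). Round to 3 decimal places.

0.647

Per-class F1 score (2·TP/(2·TP+FP+FN)):
  0: TP=156, FP=21+35=56, FN=8+3=11 → 312/379 = 0.8232
  1: TP=75, FP=8+30=38, FN=21+23=44 → 150/232 = 0.6466
  2: TP=199, FP=3+23=26, FN=35+30=65 → 398/489 = 0.8139
Lowest is class '1' with F1 score = 0.647.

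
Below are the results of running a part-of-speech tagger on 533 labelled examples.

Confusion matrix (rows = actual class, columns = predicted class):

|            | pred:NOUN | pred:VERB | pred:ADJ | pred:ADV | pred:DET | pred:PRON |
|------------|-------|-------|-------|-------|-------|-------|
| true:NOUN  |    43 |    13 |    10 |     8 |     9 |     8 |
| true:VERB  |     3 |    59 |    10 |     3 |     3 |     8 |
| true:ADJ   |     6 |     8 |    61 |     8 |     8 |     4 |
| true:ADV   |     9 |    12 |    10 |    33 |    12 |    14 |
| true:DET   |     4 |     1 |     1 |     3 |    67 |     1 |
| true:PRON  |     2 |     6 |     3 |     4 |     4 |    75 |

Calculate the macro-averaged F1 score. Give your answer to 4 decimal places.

Per-class F1 score (2·TP/(2·TP+FP+FN)):
  NOUN: TP=43, FP=3+6+9+4+2=24, FN=13+10+8+9+8=48 → 86/158 = 0.54430
  VERB: TP=59, FP=13+8+12+1+6=40, FN=3+10+3+3+8=27 → 118/185 = 0.63784
  ADJ: TP=61, FP=10+10+10+1+3=34, FN=6+8+8+8+4=34 → 122/190 = 0.64211
  ADV: TP=33, FP=8+3+8+3+4=26, FN=9+12+10+12+14=57 → 66/149 = 0.44295
  DET: TP=67, FP=9+3+8+12+4=36, FN=4+1+1+3+1=10 → 134/180 = 0.74444
  PRON: TP=75, FP=8+8+4+14+1=35, FN=2+6+3+4+4=19 → 150/204 = 0.73529
Macro-F1 score = mean = (0.54430 + 0.63784 + 0.64211 + 0.44295 + 0.74444 + 0.73529) / 6 = 0.6245

0.6245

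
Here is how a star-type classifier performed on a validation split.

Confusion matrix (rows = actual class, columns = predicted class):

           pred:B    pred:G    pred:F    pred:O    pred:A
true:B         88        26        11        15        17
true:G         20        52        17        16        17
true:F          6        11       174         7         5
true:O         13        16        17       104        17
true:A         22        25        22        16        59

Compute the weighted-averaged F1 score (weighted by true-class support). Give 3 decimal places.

Per-class F1 score (2·TP/(2·TP+FP+FN)):
  B: TP=88, FP=20+6+13+22=61, FN=26+11+15+17=69 → 176/306 = 0.5752
  G: TP=52, FP=26+11+16+25=78, FN=20+17+16+17=70 → 104/252 = 0.4127
  F: TP=174, FP=11+17+17+22=67, FN=6+11+7+5=29 → 348/444 = 0.7838
  O: TP=104, FP=15+16+7+16=54, FN=13+16+17+17=63 → 208/325 = 0.6400
  A: TP=59, FP=17+17+5+17=56, FN=22+25+22+16=85 → 118/259 = 0.4556
Weighted-F1 score = Σ (supportᵢ/N)·F1 scoreᵢ with N=793: (157/793)·0.5752 + (122/793)·0.4127 + (203/793)·0.7838 + (167/793)·0.6400 + (144/793)·0.4556 = 0.596

0.596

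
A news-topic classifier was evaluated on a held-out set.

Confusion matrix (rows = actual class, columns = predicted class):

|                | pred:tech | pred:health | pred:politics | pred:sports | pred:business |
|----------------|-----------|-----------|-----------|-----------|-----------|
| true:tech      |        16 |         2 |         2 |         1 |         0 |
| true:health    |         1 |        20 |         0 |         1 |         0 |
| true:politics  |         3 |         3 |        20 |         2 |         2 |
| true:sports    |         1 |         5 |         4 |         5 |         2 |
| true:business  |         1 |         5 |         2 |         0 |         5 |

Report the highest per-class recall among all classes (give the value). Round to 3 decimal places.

0.909

Per-class recall (TP/(TP+FN)):
  tech: TP=16, FN=2+2+1+0=5 → 16/21 = 0.7619
  health: TP=20, FN=1+0+1+0=2 → 20/22 = 0.9091
  politics: TP=20, FN=3+3+2+2=10 → 20/30 = 0.6667
  sports: TP=5, FN=1+5+4+2=12 → 5/17 = 0.2941
  business: TP=5, FN=1+5+2+0=8 → 5/13 = 0.3846
Highest is class 'health' with recall = 0.909.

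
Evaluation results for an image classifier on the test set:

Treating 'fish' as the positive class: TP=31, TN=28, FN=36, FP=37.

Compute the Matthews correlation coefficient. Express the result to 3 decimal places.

MCC = (TP·TN − FP·FN) / √((TP+FP)(TP+FN)(TN+FP)(TN+FN))
Numerator = 31·28 − 37·36 = -464
Denominator = √(68·67·65·64) = √18952960 = 4353.4997
MCC = -464 / 4353.4997 = -0.107

-0.107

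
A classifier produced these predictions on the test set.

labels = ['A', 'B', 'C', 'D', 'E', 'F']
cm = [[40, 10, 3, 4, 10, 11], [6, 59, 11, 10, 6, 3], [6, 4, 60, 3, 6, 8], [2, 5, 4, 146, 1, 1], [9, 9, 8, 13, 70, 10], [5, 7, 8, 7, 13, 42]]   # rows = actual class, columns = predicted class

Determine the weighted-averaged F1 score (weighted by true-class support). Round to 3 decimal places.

0.667

Per-class F1 score (2·TP/(2·TP+FP+FN)):
  A: TP=40, FP=6+6+2+9+5=28, FN=10+3+4+10+11=38 → 80/146 = 0.5479
  B: TP=59, FP=10+4+5+9+7=35, FN=6+11+10+6+3=36 → 118/189 = 0.6243
  C: TP=60, FP=3+11+4+8+8=34, FN=6+4+3+6+8=27 → 120/181 = 0.6630
  D: TP=146, FP=4+10+3+13+7=37, FN=2+5+4+1+1=13 → 292/342 = 0.8538
  E: TP=70, FP=10+6+6+1+13=36, FN=9+9+8+13+10=49 → 140/225 = 0.6222
  F: TP=42, FP=11+3+8+1+10=33, FN=5+7+8+7+13=40 → 84/157 = 0.5350
Weighted-F1 score = Σ (supportᵢ/N)·F1 scoreᵢ with N=620: (78/620)·0.5479 + (95/620)·0.6243 + (87/620)·0.6630 + (159/620)·0.8538 + (119/620)·0.6222 + (82/620)·0.5350 = 0.667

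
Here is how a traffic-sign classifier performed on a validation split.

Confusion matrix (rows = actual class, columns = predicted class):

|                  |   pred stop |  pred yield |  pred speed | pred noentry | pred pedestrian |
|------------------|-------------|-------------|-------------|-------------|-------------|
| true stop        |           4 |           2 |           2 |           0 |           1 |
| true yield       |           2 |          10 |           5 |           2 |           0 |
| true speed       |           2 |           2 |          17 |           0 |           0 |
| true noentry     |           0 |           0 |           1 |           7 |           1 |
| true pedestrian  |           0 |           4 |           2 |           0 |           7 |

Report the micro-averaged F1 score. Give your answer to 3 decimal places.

0.634

Micro-averaging pools counts across classes: ΣTP=45, ΣFP=26, ΣFN=26.
Micro-F1 score = 2·TP/(2·TP+FP+FN) on pooled counts = 0.634 (equals overall accuracy in single-label multiclass).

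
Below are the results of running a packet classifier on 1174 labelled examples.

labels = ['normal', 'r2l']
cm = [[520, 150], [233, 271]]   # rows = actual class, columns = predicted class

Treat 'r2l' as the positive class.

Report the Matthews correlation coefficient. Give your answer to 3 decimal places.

0.324

MCC = (TP·TN − FP·FN) / √((TP+FP)(TP+FN)(TN+FP)(TN+FN))
Numerator = 271·520 − 150·233 = 105970
Denominator = √(421·504·670·753) = √107048949840 = 327183.3581
MCC = 105970 / 327183.3581 = 0.324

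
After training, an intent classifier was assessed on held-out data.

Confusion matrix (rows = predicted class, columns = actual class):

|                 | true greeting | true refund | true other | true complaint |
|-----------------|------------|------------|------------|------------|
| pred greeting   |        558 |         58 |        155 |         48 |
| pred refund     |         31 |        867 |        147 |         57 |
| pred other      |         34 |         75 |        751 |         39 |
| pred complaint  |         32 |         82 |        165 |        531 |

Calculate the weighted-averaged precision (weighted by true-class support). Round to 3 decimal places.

Per-class precision (TP/(TP+FP)):
  greeting: TP=558, FP=58+155+48=261 → 558/819 = 0.6813
  refund: TP=867, FP=31+147+57=235 → 867/1102 = 0.7868
  other: TP=751, FP=34+75+39=148 → 751/899 = 0.8354
  complaint: TP=531, FP=32+82+165=279 → 531/810 = 0.6556
Weighted-precision = Σ (supportᵢ/N)·precisionᵢ with N=3630: (655/3630)·0.6813 + (1082/3630)·0.7868 + (1218/3630)·0.8354 + (675/3630)·0.6556 = 0.760

0.760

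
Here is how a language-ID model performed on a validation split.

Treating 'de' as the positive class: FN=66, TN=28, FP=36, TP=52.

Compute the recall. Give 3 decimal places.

Recall = TP/(TP+FN) = 52/(52+66) = 52/118 = 0.441

0.441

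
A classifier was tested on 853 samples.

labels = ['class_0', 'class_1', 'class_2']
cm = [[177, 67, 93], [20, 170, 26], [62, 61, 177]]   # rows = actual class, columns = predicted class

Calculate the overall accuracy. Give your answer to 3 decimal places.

0.614

Accuracy = trace / total = (177+170+177=524) / 853 = 524/853 = 0.614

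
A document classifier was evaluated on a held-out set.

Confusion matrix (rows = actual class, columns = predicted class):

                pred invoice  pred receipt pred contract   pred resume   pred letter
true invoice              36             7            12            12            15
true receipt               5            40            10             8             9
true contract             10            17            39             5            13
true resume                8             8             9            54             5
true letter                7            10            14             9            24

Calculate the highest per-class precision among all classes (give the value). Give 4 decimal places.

0.6136

Per-class precision (TP/(TP+FP)):
  invoice: TP=36, FP=5+10+8+7=30 → 36/66 = 0.54545
  receipt: TP=40, FP=7+17+8+10=42 → 40/82 = 0.48780
  contract: TP=39, FP=12+10+9+14=45 → 39/84 = 0.46429
  resume: TP=54, FP=12+8+5+9=34 → 54/88 = 0.61364
  letter: TP=24, FP=15+9+13+5=42 → 24/66 = 0.36364
Highest is class 'resume' with precision = 0.6136.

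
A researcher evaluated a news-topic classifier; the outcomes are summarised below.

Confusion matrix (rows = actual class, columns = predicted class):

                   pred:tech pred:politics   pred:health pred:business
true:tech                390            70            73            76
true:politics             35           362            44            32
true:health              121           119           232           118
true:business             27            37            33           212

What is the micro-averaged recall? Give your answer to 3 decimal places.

0.604

Micro-averaging pools counts across classes: ΣTP=1196, ΣFP=785, ΣFN=785.
Micro-recall = TP/(TP+FN) on pooled counts = 0.604 (equals overall accuracy in single-label multiclass).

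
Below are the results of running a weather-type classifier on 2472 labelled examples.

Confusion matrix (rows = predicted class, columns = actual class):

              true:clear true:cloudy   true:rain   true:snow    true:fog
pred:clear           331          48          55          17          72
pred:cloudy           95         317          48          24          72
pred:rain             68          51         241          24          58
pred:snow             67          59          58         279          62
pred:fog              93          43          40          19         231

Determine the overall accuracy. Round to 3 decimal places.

0.566

Accuracy = trace / total = (331+317+241+279+231=1399) / 2472 = 1399/2472 = 0.566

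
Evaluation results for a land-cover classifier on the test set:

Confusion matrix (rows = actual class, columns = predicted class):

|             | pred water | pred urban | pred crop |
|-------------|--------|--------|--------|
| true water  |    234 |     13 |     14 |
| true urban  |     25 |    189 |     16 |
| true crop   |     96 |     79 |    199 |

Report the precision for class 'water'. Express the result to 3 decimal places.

Take TP from the diagonal, FP from the rest of the 'water' prediction marginal, FN from the rest of the 'water' actual marginal.
precision = TP/(TP+FP).
water: TP=234, FP=25+96=121 → 234/355 = 0.6592

0.659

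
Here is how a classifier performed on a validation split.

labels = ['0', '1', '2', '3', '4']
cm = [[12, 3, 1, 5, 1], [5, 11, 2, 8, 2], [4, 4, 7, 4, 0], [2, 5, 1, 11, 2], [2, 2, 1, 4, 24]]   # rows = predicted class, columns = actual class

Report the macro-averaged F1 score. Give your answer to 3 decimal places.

Per-class F1 score (2·TP/(2·TP+FP+FN)):
  0: TP=12, FP=3+1+5+1=10, FN=5+4+2+2=13 → 24/47 = 0.5106
  1: TP=11, FP=5+2+8+2=17, FN=3+4+5+2=14 → 22/53 = 0.4151
  2: TP=7, FP=4+4+4+0=12, FN=1+2+1+1=5 → 14/31 = 0.4516
  3: TP=11, FP=2+5+1+2=10, FN=5+8+4+4=21 → 22/53 = 0.4151
  4: TP=24, FP=2+2+1+4=9, FN=1+2+0+2=5 → 48/62 = 0.7742
Macro-F1 score = mean = (0.5106 + 0.4151 + 0.4516 + 0.4151 + 0.7742) / 5 = 0.513

0.513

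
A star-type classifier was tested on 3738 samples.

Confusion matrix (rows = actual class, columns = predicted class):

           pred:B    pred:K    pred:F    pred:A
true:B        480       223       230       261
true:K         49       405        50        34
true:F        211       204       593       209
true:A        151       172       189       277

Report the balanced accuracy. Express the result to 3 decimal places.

Balanced accuracy = mean of per-class recall.
  B: recall = 480/1194 = 0.4020
  K: recall = 405/538 = 0.7528
  F: recall = 593/1217 = 0.4873
  A: recall = 277/789 = 0.3511
Mean = (0.4020 + 0.7528 + 0.4873 + 0.3511) / 4 = 0.498

0.498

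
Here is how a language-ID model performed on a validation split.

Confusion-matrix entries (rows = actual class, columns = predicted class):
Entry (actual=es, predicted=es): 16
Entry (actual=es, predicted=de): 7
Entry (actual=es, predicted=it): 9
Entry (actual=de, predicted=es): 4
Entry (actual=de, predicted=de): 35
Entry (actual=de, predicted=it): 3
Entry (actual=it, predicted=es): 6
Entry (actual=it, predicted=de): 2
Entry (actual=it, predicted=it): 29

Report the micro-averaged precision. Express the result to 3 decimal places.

0.721

Micro-averaging pools counts across classes: ΣTP=80, ΣFP=31, ΣFN=31.
Micro-precision = TP/(TP+FP) on pooled counts = 0.721 (equals overall accuracy in single-label multiclass).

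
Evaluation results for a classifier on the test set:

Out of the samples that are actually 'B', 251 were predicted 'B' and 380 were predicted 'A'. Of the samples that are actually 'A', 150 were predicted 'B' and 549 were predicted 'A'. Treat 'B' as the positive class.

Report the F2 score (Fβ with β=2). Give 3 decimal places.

0.429

Fβ = (1+β²)·TP / ((1+β²)·TP + β²·FN + FP), with β²=4
= 5·251 / (5·251 + 4·380 + 150) = 0.429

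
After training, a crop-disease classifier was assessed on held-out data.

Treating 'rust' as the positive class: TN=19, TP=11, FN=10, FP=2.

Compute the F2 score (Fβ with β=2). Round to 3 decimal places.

0.567

Fβ = (1+β²)·TP / ((1+β²)·TP + β²·FN + FP), with β²=4
= 5·11 / (5·11 + 4·10 + 2) = 0.567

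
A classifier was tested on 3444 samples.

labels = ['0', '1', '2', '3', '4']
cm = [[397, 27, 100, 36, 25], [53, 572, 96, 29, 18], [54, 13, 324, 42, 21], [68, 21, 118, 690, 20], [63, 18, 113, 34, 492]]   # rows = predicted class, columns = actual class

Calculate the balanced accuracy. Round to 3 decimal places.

0.724

Balanced accuracy = mean of per-class recall.
  0: recall = 397/635 = 0.6252
  1: recall = 572/651 = 0.8786
  2: recall = 324/751 = 0.4314
  3: recall = 690/831 = 0.8303
  4: recall = 492/576 = 0.8542
Mean = (0.6252 + 0.8786 + 0.4314 + 0.8303 + 0.8542) / 5 = 0.724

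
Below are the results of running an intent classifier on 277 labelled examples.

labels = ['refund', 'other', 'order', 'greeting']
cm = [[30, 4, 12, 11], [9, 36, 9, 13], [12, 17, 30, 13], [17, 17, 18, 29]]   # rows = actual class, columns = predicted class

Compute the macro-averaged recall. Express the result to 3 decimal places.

0.460

Per-class recall (TP/(TP+FN)):
  refund: TP=30, FN=4+12+11=27 → 30/57 = 0.5263
  other: TP=36, FN=9+9+13=31 → 36/67 = 0.5373
  order: TP=30, FN=12+17+13=42 → 30/72 = 0.4167
  greeting: TP=29, FN=17+17+18=52 → 29/81 = 0.3580
Macro-recall = mean = (0.5263 + 0.5373 + 0.4167 + 0.3580) / 4 = 0.460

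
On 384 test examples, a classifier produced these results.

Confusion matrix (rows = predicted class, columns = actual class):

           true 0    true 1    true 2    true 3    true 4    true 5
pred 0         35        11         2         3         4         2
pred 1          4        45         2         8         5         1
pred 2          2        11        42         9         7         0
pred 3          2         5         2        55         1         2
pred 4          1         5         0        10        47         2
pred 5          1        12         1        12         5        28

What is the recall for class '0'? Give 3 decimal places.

Treat '0' as positive and all other classes as negative.
recall = TP/(TP+FN).
0: TP=35, FN=4+2+2+1+1=10 → 35/45 = 0.7778

0.778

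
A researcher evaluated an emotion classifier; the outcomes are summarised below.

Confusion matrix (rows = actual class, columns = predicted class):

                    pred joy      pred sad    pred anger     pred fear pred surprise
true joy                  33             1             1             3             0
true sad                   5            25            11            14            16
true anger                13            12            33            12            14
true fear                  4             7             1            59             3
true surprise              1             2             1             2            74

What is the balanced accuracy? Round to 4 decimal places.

0.6671

Balanced accuracy = mean of per-class recall.
  joy: recall = 33/38 = 0.86842
  sad: recall = 25/71 = 0.35211
  anger: recall = 33/84 = 0.39286
  fear: recall = 59/74 = 0.79730
  surprise: recall = 74/80 = 0.92500
Mean = (0.86842 + 0.35211 + 0.39286 + 0.79730 + 0.92500) / 5 = 0.6671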